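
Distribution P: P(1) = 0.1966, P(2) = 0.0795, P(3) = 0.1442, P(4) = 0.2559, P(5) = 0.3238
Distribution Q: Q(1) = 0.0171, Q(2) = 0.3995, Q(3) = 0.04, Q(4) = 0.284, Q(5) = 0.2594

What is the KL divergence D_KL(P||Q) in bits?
0.8394 bits

D_KL(P||Q) = Σ P(x) log₂(P(x)/Q(x))

Computing term by term:
  P(1)·log₂(P(1)/Q(1)) = 0.1966·log₂(0.1966/0.0171) = 0.69266
  P(2)·log₂(P(2)/Q(2)) = 0.0795·log₂(0.0795/0.3995) = -0.18517
  P(3)·log₂(P(3)/Q(3)) = 0.1442·log₂(0.1442/0.04) = 0.26677
  P(4)·log₂(P(4)/Q(4)) = 0.2559·log₂(0.2559/0.284) = -0.03846
  P(5)·log₂(P(5)/Q(5)) = 0.3238·log₂(0.3238/0.2594) = 0.10359

D_KL(P||Q) = 0.69266 - 0.18517 + 0.26677 - 0.03846 + 0.10359 = 0.83939 ≈ 0.8394 bits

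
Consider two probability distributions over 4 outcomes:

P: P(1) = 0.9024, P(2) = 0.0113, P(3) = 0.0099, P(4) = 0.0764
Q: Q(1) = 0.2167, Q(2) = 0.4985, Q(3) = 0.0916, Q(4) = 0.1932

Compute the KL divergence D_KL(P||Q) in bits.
1.6614 bits

D_KL(P||Q) = Σ P(x) log₂(P(x)/Q(x))

Computing term by term:
  P(1)·log₂(P(1)/Q(1)) = 0.9024·log₂(0.9024/0.2167) = 1.85720
  P(2)·log₂(P(2)/Q(2)) = 0.0113·log₂(0.0113/0.4985) = -0.06173
  P(3)·log₂(P(3)/Q(3)) = 0.0099·log₂(0.0099/0.0916) = -0.03178
  P(4)·log₂(P(4)/Q(4)) = 0.0764·log₂(0.0764/0.1932) = -0.10226

D_KL(P||Q) = 1.85720 - 0.06173 - 0.03178 - 0.10226 = 1.66143 ≈ 1.6614 bits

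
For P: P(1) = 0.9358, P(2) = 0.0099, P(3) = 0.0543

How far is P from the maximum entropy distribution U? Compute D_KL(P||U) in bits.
1.2012 bits

U(i) = 1/3 for all i

D_KL(P||U) = Σ P(x) log₂(P(x) / (1/3))
           = Σ P(x) log₂(P(x)) + log₂(3)
           = log₂(3) - H(P)

H(P) = -Σ P(x) log₂(P(x)):
  -P(1)·log₂(P(1)) = -(0.9358)·log₂(0.9358) = 0.08958
  -P(2)·log₂(P(2)) = -(0.0099)·log₂(0.0099) = 0.06592
  -P(3)·log₂(P(3)) = -(0.0543)·log₂(0.0543) = 0.22822
H(P) = 0.08958 + 0.06592 + 0.22822 = 0.38372 bits

log₂(3) = 1.58496 bits

D_KL(P||U) = 1.58496 - 0.38372 = 1.20124 ≈ 1.2012 bits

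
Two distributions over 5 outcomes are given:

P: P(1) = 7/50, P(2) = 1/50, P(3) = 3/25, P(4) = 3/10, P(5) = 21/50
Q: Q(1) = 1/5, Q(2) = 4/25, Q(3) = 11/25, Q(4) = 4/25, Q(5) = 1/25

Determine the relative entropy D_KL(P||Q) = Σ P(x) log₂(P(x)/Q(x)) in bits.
1.3399 bits

D_KL(P||Q) = Σ P(x) log₂(P(x)/Q(x))

Computing term by term:
  P(1)·log₂(P(1)/Q(1)) = (7/50)·log₂((7/50)/(1/5)) = -0.07204
  P(2)·log₂(P(2)/Q(2)) = (1/50)·log₂((1/50)/(4/25)) = -0.06000
  P(3)·log₂(P(3)/Q(3)) = (3/25)·log₂((3/25)/(11/25)) = -0.22494
  P(4)·log₂(P(4)/Q(4)) = (3/10)·log₂((3/10)/(4/25)) = 0.27207
  P(5)·log₂(P(5)/Q(5)) = (21/50)·log₂((21/50)/(1/25)) = 1.42477

D_KL(P||Q) = -0.07204 - 0.06000 - 0.22494 + 0.27207 + 1.42477 = 1.33986 ≈ 1.3399 bits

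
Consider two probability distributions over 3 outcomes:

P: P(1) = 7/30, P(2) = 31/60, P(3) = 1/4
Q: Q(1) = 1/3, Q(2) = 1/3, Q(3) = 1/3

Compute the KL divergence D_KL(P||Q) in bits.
0.1028 bits

D_KL(P||Q) = Σ P(x) log₂(P(x)/Q(x))

Computing term by term:
  P(1)·log₂(P(1)/Q(1)) = (7/30)·log₂((7/30)/(1/3)) = -0.12007
  P(2)·log₂(P(2)/Q(2)) = (31/60)·log₂((31/60)/(1/3)) = 0.32667
  P(3)·log₂(P(3)/Q(3)) = (1/4)·log₂((1/4)/(1/3)) = -0.10376

D_KL(P||Q) = -0.12007 + 0.32667 - 0.10376 = 0.10284 ≈ 0.1028 bits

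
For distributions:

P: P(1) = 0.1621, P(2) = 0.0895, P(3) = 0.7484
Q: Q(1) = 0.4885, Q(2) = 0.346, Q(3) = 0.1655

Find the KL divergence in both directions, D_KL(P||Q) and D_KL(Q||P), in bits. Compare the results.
D_KL(P||Q) = 1.1967 bits, D_KL(Q||P) = 1.0921 bits. D_KL(P||Q) is larger than D_KL(Q||P) by 0.1046 bits; the two directions differ.

D_KL(P||Q) = Σ P(x) log₂(P(x)/Q(x))

Computing term by term:
  P(1)·log₂(P(1)/Q(1)) = 0.1621·log₂(0.1621/0.4885) = -0.25798
  P(2)·log₂(P(2)/Q(2)) = 0.0895·log₂(0.0895/0.346) = -0.17460
  P(3)·log₂(P(3)/Q(3)) = 0.7484·log₂(0.7484/0.1655) = 1.62925

D_KL(P||Q) = -0.25798 - 0.17460 + 1.62925 = 1.19667 ≈ 1.1967 bits

D_KL(Q||P) = Σ Q(x) log₂(Q(x)/P(x))

Computing term by term:
  Q(1)·log₂(Q(1)/P(1)) = 0.4885·log₂(0.4885/0.1621) = 0.77744
  Q(2)·log₂(Q(2)/P(2)) = 0.346·log₂(0.346/0.0895) = 0.67498
  Q(3)·log₂(Q(3)/P(3)) = 0.1655·log₂(0.1655/0.7484) = -0.36029

D_KL(Q||P) = 0.77744 + 0.67498 - 0.36029 = 1.09213 ≈ 1.0921 bits

These are NOT equal (difference: 0.1046 bits). KL divergence is asymmetric: D_KL(P||Q) ≠ D_KL(Q||P) in general.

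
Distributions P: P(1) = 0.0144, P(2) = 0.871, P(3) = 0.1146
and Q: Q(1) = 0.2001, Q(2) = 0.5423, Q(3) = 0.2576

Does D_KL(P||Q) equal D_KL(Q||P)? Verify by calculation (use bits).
D_KL(P||Q) = 0.4068 bits, D_KL(Q||P) = 0.6900 bits. No — D_KL(P||Q) ≠ D_KL(Q||P) for this pair.

D_KL(P||Q) = Σ P(x) log₂(P(x)/Q(x))

Computing term by term:
  P(1)·log₂(P(1)/Q(1)) = 0.0144·log₂(0.0144/0.2001) = -0.05467
  P(2)·log₂(P(2)/Q(2)) = 0.871·log₂(0.871/0.5423) = 0.59540
  P(3)·log₂(P(3)/Q(3)) = 0.1146·log₂(0.1146/0.2576) = -0.13391

D_KL(P||Q) = -0.05467 + 0.59540 - 0.13391 = 0.40682 ≈ 0.4068 bits

D_KL(Q||P) = Σ Q(x) log₂(Q(x)/P(x))

Computing term by term:
  Q(1)·log₂(Q(1)/P(1)) = 0.2001·log₂(0.2001/0.0144) = 0.75970
  Q(2)·log₂(Q(2)/P(2)) = 0.5423·log₂(0.5423/0.871) = -0.37071
  Q(3)·log₂(Q(3)/P(3)) = 0.2576·log₂(0.2576/0.1146) = 0.30101

D_KL(Q||P) = 0.75970 - 0.37071 + 0.30101 = 0.69000 ≈ 0.6900 bits

These are NOT equal (difference: 0.2832 bits). KL divergence is asymmetric: D_KL(P||Q) ≠ D_KL(Q||P) in general.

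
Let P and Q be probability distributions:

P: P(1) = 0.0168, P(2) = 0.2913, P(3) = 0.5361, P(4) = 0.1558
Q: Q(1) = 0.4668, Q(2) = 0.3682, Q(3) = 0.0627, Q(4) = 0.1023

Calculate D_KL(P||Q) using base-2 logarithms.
1.5753 bits

D_KL(P||Q) = Σ P(x) log₂(P(x)/Q(x))

Computing term by term:
  P(1)·log₂(P(1)/Q(1)) = 0.0168·log₂(0.0168/0.4668) = -0.08058
  P(2)·log₂(P(2)/Q(2)) = 0.2913·log₂(0.2913/0.3682) = -0.09845
  P(3)·log₂(P(3)/Q(3)) = 0.5361·log₂(0.5361/0.0627) = 1.65975
  P(4)·log₂(P(4)/Q(4)) = 0.1558·log₂(0.1558/0.1023) = 0.09455

D_KL(P||Q) = -0.08058 - 0.09845 + 1.65975 + 0.09455 = 1.57527 ≈ 1.5753 bits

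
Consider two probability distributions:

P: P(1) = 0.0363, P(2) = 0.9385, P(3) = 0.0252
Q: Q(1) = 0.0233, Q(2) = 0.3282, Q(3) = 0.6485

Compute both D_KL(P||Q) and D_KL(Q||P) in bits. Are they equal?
D_KL(P||Q) = 1.3277 bits, D_KL(Q||P) = 2.5262 bits. No, they are not equal.

D_KL(P||Q) = Σ P(x) log₂(P(x)/Q(x))

Computing term by term:
  P(1)·log₂(P(1)/Q(1)) = 0.0363·log₂(0.0363/0.0233) = 0.02322
  P(2)·log₂(P(2)/Q(2)) = 0.9385·log₂(0.9385/0.3282) = 1.42256
  P(3)·log₂(P(3)/Q(3)) = 0.0252·log₂(0.0252/0.6485) = -0.11808

D_KL(P||Q) = 0.02322 + 1.42256 - 0.11808 = 1.32770 ≈ 1.3277 bits

D_KL(Q||P) = Σ Q(x) log₂(Q(x)/P(x))

Computing term by term:
  Q(1)·log₂(Q(1)/P(1)) = 0.0233·log₂(0.0233/0.0363) = -0.01490
  Q(2)·log₂(Q(2)/P(2)) = 0.3282·log₂(0.3282/0.9385) = -0.49748
  Q(3)·log₂(Q(3)/P(3)) = 0.6485·log₂(0.6485/0.0252) = 3.03862

D_KL(Q||P) = -0.01490 - 0.49748 + 3.03862 = 2.52624 ≈ 2.5262 bits

These are NOT equal (difference: 1.1985 bits). KL divergence is asymmetric: D_KL(P||Q) ≠ D_KL(Q||P) in general.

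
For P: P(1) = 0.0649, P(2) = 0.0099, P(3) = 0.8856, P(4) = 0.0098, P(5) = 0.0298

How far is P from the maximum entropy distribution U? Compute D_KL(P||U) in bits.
1.6283 bits

U(i) = 1/5 for all i

D_KL(P||U) = Σ P(x) log₂(P(x) / (1/5))
           = Σ P(x) log₂(P(x)) + log₂(5)
           = log₂(5) - H(P)

H(P) = -Σ P(x) log₂(P(x)):
  -P(1)·log₂(P(1)) = -(0.0649)·log₂(0.0649) = 0.25607
  -P(2)·log₂(P(2)) = -(0.0099)·log₂(0.0099) = 0.06592
  -P(3)·log₂(P(3)) = -(0.8856)·log₂(0.8856) = 0.15522
  -P(4)·log₂(P(4)) = -(0.0098)·log₂(0.0098) = 0.06540
  -P(5)·log₂(P(5)) = -(0.0298)·log₂(0.0298) = 0.15104
H(P) = 0.25607 + 0.06592 + 0.15522 + 0.06540 + 0.15104 = 0.69365 bits

log₂(5) = 2.32193 bits

D_KL(P||U) = 2.32193 - 0.69365 = 1.62828 ≈ 1.6283 bits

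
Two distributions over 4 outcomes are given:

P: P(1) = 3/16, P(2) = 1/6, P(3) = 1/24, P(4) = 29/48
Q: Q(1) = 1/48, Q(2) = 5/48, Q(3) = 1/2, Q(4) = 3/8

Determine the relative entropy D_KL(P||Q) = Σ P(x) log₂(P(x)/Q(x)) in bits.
0.9737 bits

D_KL(P||Q) = Σ P(x) log₂(P(x)/Q(x))

Computing term by term:
  P(1)·log₂(P(1)/Q(1)) = (3/16)·log₂((3/16)/(1/48)) = 0.59436
  P(2)·log₂(P(2)/Q(2)) = (1/6)·log₂((1/6)/(5/48)) = 0.11301
  P(3)·log₂(P(3)/Q(3)) = (1/24)·log₂((1/24)/(1/2)) = -0.14937
  P(4)·log₂(P(4)/Q(4)) = (29/48)·log₂((29/48)/(3/8)) = 0.41570

D_KL(P||Q) = 0.59436 + 0.11301 - 0.14937 + 0.41570 = 0.97370 ≈ 0.9737 bits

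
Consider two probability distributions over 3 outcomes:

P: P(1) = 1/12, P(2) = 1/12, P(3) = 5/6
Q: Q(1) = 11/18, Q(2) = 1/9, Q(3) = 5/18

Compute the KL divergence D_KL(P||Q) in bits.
1.0467 bits

D_KL(P||Q) = Σ P(x) log₂(P(x)/Q(x))

Computing term by term:
  P(1)·log₂(P(1)/Q(1)) = (1/12)·log₂((1/12)/(11/18)) = -0.23954
  P(2)·log₂(P(2)/Q(2)) = (1/12)·log₂((1/12)/(1/9)) = -0.03459
  P(3)·log₂(P(3)/Q(3)) = (5/6)·log₂((5/6)/(5/18)) = 1.32080

D_KL(P||Q) = -0.23954 - 0.03459 + 1.32080 = 1.04667 ≈ 1.0467 bits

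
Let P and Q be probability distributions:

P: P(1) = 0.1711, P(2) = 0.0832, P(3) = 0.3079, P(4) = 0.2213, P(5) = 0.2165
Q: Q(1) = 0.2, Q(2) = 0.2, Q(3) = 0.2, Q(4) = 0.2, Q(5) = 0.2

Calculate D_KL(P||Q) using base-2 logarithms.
0.1049 bits

D_KL(P||Q) = Σ P(x) log₂(P(x)/Q(x))

Computing term by term:
  P(1)·log₂(P(1)/Q(1)) = 0.1711·log₂(0.1711/0.2) = -0.03852
  P(2)·log₂(P(2)/Q(2)) = 0.0832·log₂(0.0832/0.2) = -0.10528
  P(3)·log₂(P(3)/Q(3)) = 0.3079·log₂(0.3079/0.2) = 0.19166
  P(4)·log₂(P(4)/Q(4)) = 0.2213·log₂(0.2213/0.2) = 0.03231
  P(5)·log₂(P(5)/Q(5)) = 0.2165·log₂(0.2165/0.2) = 0.02476

D_KL(P||Q) = -0.03852 - 0.10528 + 0.19166 + 0.03231 + 0.02476 = 0.10493 ≈ 0.1049 bits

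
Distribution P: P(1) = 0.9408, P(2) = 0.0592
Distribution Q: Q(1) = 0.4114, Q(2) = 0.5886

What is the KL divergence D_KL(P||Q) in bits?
0.9265 bits

D_KL(P||Q) = Σ P(x) log₂(P(x)/Q(x))

Computing term by term:
  P(1)·log₂(P(1)/Q(1)) = 0.9408·log₂(0.9408/0.4114) = 1.12270
  P(2)·log₂(P(2)/Q(2)) = 0.0592·log₂(0.0592/0.5886) = -0.19617

D_KL(P||Q) = 1.12270 - 0.19617 = 0.92653 ≈ 0.9265 bits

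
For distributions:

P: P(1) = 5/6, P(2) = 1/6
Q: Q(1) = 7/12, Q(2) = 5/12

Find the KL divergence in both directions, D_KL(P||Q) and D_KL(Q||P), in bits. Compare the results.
D_KL(P||Q) = 0.2085 bits, D_KL(Q||P) = 0.2506 bits. D_KL(Q||P) is larger than D_KL(P||Q) by 0.0421 bits; the two directions differ.

D_KL(P||Q) = Σ P(x) log₂(P(x)/Q(x))

Computing term by term:
  P(1)·log₂(P(1)/Q(1)) = (5/6)·log₂((5/6)/(7/12)) = 0.42881
  P(2)·log₂(P(2)/Q(2)) = (1/6)·log₂((1/6)/(5/12)) = -0.22032

D_KL(P||Q) = 0.42881 - 0.22032 = 0.20849 ≈ 0.2085 bits

D_KL(Q||P) = Σ Q(x) log₂(Q(x)/P(x))

Computing term by term:
  Q(1)·log₂(Q(1)/P(1)) = (7/12)·log₂((7/12)/(5/6)) = -0.30017
  Q(2)·log₂(Q(2)/P(2)) = (5/12)·log₂((5/12)/(1/6)) = 0.55080

D_KL(Q||P) = -0.30017 + 0.55080 = 0.25063 ≈ 0.2506 bits

These are NOT equal (difference: 0.0421 bits). KL divergence is asymmetric: D_KL(P||Q) ≠ D_KL(Q||P) in general.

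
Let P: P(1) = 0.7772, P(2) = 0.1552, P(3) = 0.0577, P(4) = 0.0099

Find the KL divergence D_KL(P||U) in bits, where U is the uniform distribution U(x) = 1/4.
0.9969 bits

U(i) = 1/4 for all i

D_KL(P||U) = Σ P(x) log₂(P(x) / (1/4))
           = Σ P(x) log₂(P(x)) + log₂(4)
           = log₂(4) - H(P)

H(P) = -Σ P(x) log₂(P(x)):
  -P(1)·log₂(P(1)) = -(0.7772)·log₂(0.7772) = 0.28262
  -P(2)·log₂(P(2)) = -(0.1552)·log₂(0.1552) = 0.41715
  -P(3)·log₂(P(3)) = -(0.0577)·log₂(0.0577) = 0.23745
  -P(4)·log₂(P(4)) = -(0.0099)·log₂(0.0099) = 0.06592
H(P) = 0.28262 + 0.41715 + 0.23745 + 0.06592 = 1.00314 bits

log₂(4) = 2.00000 bits

D_KL(P||U) = 2.00000 - 1.00314 = 0.99686 ≈ 0.9969 bits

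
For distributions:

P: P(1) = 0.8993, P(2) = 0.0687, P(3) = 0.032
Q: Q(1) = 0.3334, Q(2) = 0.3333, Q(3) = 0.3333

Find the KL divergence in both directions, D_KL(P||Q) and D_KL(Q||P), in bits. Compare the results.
D_KL(P||Q) = 1.0227 bits, D_KL(Q||P) = 1.4089 bits. D_KL(Q||P) is larger than D_KL(P||Q) by 0.3862 bits; the two directions differ.

D_KL(P||Q) = Σ P(x) log₂(P(x)/Q(x))

Computing term by term:
  P(1)·log₂(P(1)/Q(1)) = 0.8993·log₂(0.8993/0.3334) = 1.28739
  P(2)·log₂(P(2)/Q(2)) = 0.0687·log₂(0.0687/0.3333) = -0.15653
  P(3)·log₂(P(3)/Q(3)) = 0.032·log₂(0.032/0.3333) = -0.10818

D_KL(P||Q) = 1.28739 - 0.15653 - 0.10818 = 1.02268 ≈ 1.0227 bits

D_KL(Q||P) = Σ Q(x) log₂(Q(x)/P(x))

Computing term by term:
  Q(1)·log₂(Q(1)/P(1)) = 0.3334·log₂(0.3334/0.8993) = -0.47728
  Q(2)·log₂(Q(2)/P(2)) = 0.3333·log₂(0.3333/0.0687) = 0.75940
  Q(3)·log₂(Q(3)/P(3)) = 0.3333·log₂(0.3333/0.032) = 1.12678

D_KL(Q||P) = -0.47728 + 0.75940 + 1.12678 = 1.40890 ≈ 1.4089 bits

These are NOT equal (difference: 0.3862 bits). KL divergence is asymmetric: D_KL(P||Q) ≠ D_KL(Q||P) in general.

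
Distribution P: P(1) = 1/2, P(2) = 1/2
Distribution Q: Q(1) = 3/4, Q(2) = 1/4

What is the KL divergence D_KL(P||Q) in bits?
0.2075 bits

D_KL(P||Q) = Σ P(x) log₂(P(x)/Q(x))

Computing term by term:
  P(1)·log₂(P(1)/Q(1)) = (1/2)·log₂((1/2)/(3/4)) = -0.29248
  P(2)·log₂(P(2)/Q(2)) = (1/2)·log₂((1/2)/(1/4)) = 0.50000

D_KL(P||Q) = -0.29248 + 0.50000 = 0.20752 ≈ 0.2075 bits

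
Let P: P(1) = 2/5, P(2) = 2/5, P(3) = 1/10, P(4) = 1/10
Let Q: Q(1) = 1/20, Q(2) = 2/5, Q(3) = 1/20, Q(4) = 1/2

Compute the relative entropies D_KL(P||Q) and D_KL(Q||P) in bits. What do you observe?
D_KL(P||Q) = 1.0678 bits, D_KL(Q||P) = 0.9610 bits. The two directions give different values (D_KL(P||Q) exceeds D_KL(Q||P) by 0.1068 bits): KL divergence is asymmetric.

D_KL(P||Q) = Σ P(x) log₂(P(x)/Q(x))

Computing term by term:
  P(1)·log₂(P(1)/Q(1)) = (2/5)·log₂((2/5)/(1/20)) = 1.20000
  P(2)·log₂(P(2)/Q(2)) = (2/5)·log₂((2/5)/(2/5)) = 0.00000
  P(3)·log₂(P(3)/Q(3)) = (1/10)·log₂((1/10)/(1/20)) = 0.10000
  P(4)·log₂(P(4)/Q(4)) = (1/10)·log₂((1/10)/(1/2)) = -0.23219

D_KL(P||Q) = 1.20000 + 0.00000 + 0.10000 - 0.23219 = 1.06781 ≈ 1.0678 bits

D_KL(Q||P) = Σ Q(x) log₂(Q(x)/P(x))

Computing term by term:
  Q(1)·log₂(Q(1)/P(1)) = (1/20)·log₂((1/20)/(2/5)) = -0.15000
  Q(2)·log₂(Q(2)/P(2)) = (2/5)·log₂((2/5)/(2/5)) = 0.00000
  Q(3)·log₂(Q(3)/P(3)) = (1/20)·log₂((1/20)/(1/10)) = -0.05000
  Q(4)·log₂(Q(4)/P(4)) = (1/2)·log₂((1/2)/(1/10)) = 1.16096

D_KL(Q||P) = -0.15000 + 0.00000 - 0.05000 + 1.16096 = 0.96096 ≈ 0.9610 bits

These are NOT equal (difference: 0.1068 bits). KL divergence is asymmetric: D_KL(P||Q) ≠ D_KL(Q||P) in general.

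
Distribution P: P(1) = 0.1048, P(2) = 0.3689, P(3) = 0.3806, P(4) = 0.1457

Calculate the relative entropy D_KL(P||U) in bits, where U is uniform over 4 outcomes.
0.1929 bits

U(i) = 1/4 for all i

D_KL(P||U) = Σ P(x) log₂(P(x) / (1/4))
           = Σ P(x) log₂(P(x)) + log₂(4)
           = log₂(4) - H(P)

H(P) = -Σ P(x) log₂(P(x)):
  -P(1)·log₂(P(1)) = -(0.1048)·log₂(0.1048) = 0.34105
  -P(2)·log₂(P(2)) = -(0.3689)·log₂(0.3689) = 0.53074
  -P(3)·log₂(P(3)) = -(0.3806)·log₂(0.3806) = 0.53042
  -P(4)·log₂(P(4)) = -(0.1457)·log₂(0.1457) = 0.40489
H(P) = 0.34105 + 0.53074 + 0.53042 + 0.40489 = 1.80710 bits

log₂(4) = 2.00000 bits

D_KL(P||U) = 2.00000 - 1.80710 = 0.19290 ≈ 0.1929 bits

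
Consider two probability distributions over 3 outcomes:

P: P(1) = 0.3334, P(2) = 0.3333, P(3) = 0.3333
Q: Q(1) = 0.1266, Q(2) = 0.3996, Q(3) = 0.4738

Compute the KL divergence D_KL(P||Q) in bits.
0.2094 bits

D_KL(P||Q) = Σ P(x) log₂(P(x)/Q(x))

Computing term by term:
  P(1)·log₂(P(1)/Q(1)) = 0.3334·log₂(0.3334/0.1266) = 0.46575
  P(2)·log₂(P(2)/Q(2)) = 0.3333·log₂(0.3333/0.3996) = -0.08724
  P(3)·log₂(P(3)/Q(3)) = 0.3333·log₂(0.3333/0.4738) = -0.16914

D_KL(P||Q) = 0.46575 - 0.08724 - 0.16914 = 0.20937 ≈ 0.2094 bits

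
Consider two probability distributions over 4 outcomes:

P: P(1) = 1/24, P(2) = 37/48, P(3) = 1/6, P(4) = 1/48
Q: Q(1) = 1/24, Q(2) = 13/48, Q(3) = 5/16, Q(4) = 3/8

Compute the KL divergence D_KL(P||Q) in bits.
0.9252 bits

D_KL(P||Q) = Σ P(x) log₂(P(x)/Q(x))

Computing term by term:
  P(1)·log₂(P(1)/Q(1)) = (1/24)·log₂((1/24)/(1/24)) = 0.00000
  P(2)·log₂(P(2)/Q(2)) = (37/48)·log₂((37/48)/(13/48)) = 1.16320
  P(3)·log₂(P(3)/Q(3)) = (1/6)·log₂((1/6)/(5/16)) = -0.15115
  P(4)·log₂(P(4)/Q(4)) = (1/48)·log₂((1/48)/(3/8)) = -0.08687

D_KL(P||Q) = 0.00000 + 1.16320 - 0.15115 - 0.08687 = 0.92518 ≈ 0.9252 bits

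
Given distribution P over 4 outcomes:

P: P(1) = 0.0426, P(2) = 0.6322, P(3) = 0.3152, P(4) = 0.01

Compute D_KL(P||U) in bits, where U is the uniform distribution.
0.7964 bits

U(i) = 1/4 for all i

D_KL(P||U) = Σ P(x) log₂(P(x) / (1/4))
           = Σ P(x) log₂(P(x)) + log₂(4)
           = log₂(4) - H(P)

H(P) = -Σ P(x) log₂(P(x)):
  -P(1)·log₂(P(1)) = -(0.0426)·log₂(0.0426) = 0.19396
  -P(2)·log₂(P(2)) = -(0.6322)·log₂(0.6322) = 0.41823
  -P(3)·log₂(P(3)) = -(0.3152)·log₂(0.3152) = 0.52502
  -P(4)·log₂(P(4)) = -(0.01)·log₂(0.01) = 0.06644
H(P) = 0.19396 + 0.41823 + 0.52502 + 0.06644 = 1.20365 bits

log₂(4) = 2.00000 bits

D_KL(P||U) = 2.00000 - 1.20365 = 0.79635 ≈ 0.7964 bits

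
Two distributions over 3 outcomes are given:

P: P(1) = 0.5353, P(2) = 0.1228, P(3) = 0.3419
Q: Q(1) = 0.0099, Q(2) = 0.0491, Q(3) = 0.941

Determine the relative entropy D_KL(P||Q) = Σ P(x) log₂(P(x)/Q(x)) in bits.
2.7446 bits

D_KL(P||Q) = Σ P(x) log₂(P(x)/Q(x))

Computing term by term:
  P(1)·log₂(P(1)/Q(1)) = 0.5353·log₂(0.5353/0.0099) = 3.08160
  P(2)·log₂(P(2)/Q(2)) = 0.1228·log₂(0.1228/0.0491) = 0.16240
  P(3)·log₂(P(3)/Q(3)) = 0.3419·log₂(0.3419/0.941) = -0.49939

D_KL(P||Q) = 3.08160 + 0.16240 - 0.49939 = 2.74461 ≈ 2.7446 bits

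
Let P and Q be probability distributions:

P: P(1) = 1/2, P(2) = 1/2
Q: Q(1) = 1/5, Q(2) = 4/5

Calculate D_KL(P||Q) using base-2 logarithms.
0.3219 bits

D_KL(P||Q) = Σ P(x) log₂(P(x)/Q(x))

Computing term by term:
  P(1)·log₂(P(1)/Q(1)) = (1/2)·log₂((1/2)/(1/5)) = 0.66096
  P(2)·log₂(P(2)/Q(2)) = (1/2)·log₂((1/2)/(4/5)) = -0.33904

D_KL(P||Q) = 0.66096 - 0.33904 = 0.32192 ≈ 0.3219 bits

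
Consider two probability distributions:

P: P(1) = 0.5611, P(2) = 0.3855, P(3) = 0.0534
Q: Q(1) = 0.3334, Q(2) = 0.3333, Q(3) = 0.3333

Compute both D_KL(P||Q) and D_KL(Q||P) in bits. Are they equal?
D_KL(P||Q) = 0.3612 bits, D_KL(Q||P) = 0.5602 bits. No, they are not equal.

D_KL(P||Q) = Σ P(x) log₂(P(x)/Q(x))

Computing term by term:
  P(1)·log₂(P(1)/Q(1)) = 0.5611·log₂(0.5611/0.3334) = 0.42139
  P(2)·log₂(P(2)/Q(2)) = 0.3855·log₂(0.3855/0.3333) = 0.08092
  P(3)·log₂(P(3)/Q(3)) = 0.0534·log₂(0.0534/0.3333) = -0.14108

D_KL(P||Q) = 0.42139 + 0.08092 - 0.14108 = 0.36123 ≈ 0.3612 bits

D_KL(Q||P) = Σ Q(x) log₂(Q(x)/P(x))

Computing term by term:
  Q(1)·log₂(Q(1)/P(1)) = 0.3334·log₂(0.3334/0.5611) = -0.25038
  Q(2)·log₂(Q(2)/P(2)) = 0.3333·log₂(0.3333/0.3855) = -0.06996
  Q(3)·log₂(Q(3)/P(3)) = 0.3333·log₂(0.3333/0.0534) = 0.88055

D_KL(Q||P) = -0.25038 - 0.06996 + 0.88055 = 0.56021 ≈ 0.5602 bits

These are NOT equal (difference: 0.1990 bits). KL divergence is asymmetric: D_KL(P||Q) ≠ D_KL(Q||P) in general.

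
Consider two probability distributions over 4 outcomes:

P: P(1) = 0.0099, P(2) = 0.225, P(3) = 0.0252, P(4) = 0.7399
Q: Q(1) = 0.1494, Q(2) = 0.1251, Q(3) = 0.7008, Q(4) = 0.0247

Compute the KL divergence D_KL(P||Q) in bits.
3.6599 bits

D_KL(P||Q) = Σ P(x) log₂(P(x)/Q(x))

Computing term by term:
  P(1)·log₂(P(1)/Q(1)) = 0.0099·log₂(0.0099/0.1494) = -0.03876
  P(2)·log₂(P(2)/Q(2)) = 0.225·log₂(0.225/0.1251) = 0.19054
  P(3)·log₂(P(3)/Q(3)) = 0.0252·log₂(0.0252/0.7008) = -0.12090
  P(4)·log₂(P(4)/Q(4)) = 0.7399·log₂(0.7399/0.0247) = 3.62902

D_KL(P||Q) = -0.03876 + 0.19054 - 0.12090 + 3.62902 = 3.65990 ≈ 3.6599 bits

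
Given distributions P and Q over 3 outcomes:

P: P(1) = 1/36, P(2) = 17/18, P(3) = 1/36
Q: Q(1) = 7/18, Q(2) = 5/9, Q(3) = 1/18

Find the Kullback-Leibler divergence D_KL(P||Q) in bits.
0.5895 bits

D_KL(P||Q) = Σ P(x) log₂(P(x)/Q(x))

Computing term by term:
  P(1)·log₂(P(1)/Q(1)) = (1/36)·log₂((1/36)/(7/18)) = -0.10576
  P(2)·log₂(P(2)/Q(2)) = (17/18)·log₂((17/18)/(5/9)) = 0.72301
  P(3)·log₂(P(3)/Q(3)) = (1/36)·log₂((1/36)/(1/18)) = -0.02778

D_KL(P||Q) = -0.10576 + 0.72301 - 0.02778 = 0.58947 ≈ 0.5895 bits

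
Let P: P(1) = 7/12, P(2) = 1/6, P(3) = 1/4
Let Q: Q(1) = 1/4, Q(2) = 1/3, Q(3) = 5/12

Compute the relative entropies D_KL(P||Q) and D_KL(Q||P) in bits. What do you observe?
D_KL(P||Q) = 0.3622 bits, D_KL(Q||P) = 0.3348 bits. The two directions give different values (D_KL(P||Q) exceeds D_KL(Q||P) by 0.0274 bits): KL divergence is asymmetric.

D_KL(P||Q) = Σ P(x) log₂(P(x)/Q(x))

Computing term by term:
  P(1)·log₂(P(1)/Q(1)) = (7/12)·log₂((7/12)/(1/4)) = 0.71306
  P(2)·log₂(P(2)/Q(2)) = (1/6)·log₂((1/6)/(1/3)) = -0.16667
  P(3)·log₂(P(3)/Q(3)) = (1/4)·log₂((1/4)/(5/12)) = -0.18424

D_KL(P||Q) = 0.71306 - 0.16667 - 0.18424 = 0.36215 ≈ 0.3622 bits

D_KL(Q||P) = Σ Q(x) log₂(Q(x)/P(x))

Computing term by term:
  Q(1)·log₂(Q(1)/P(1)) = (1/4)·log₂((1/4)/(7/12)) = -0.30560
  Q(2)·log₂(Q(2)/P(2)) = (1/3)·log₂((1/3)/(1/6)) = 0.33333
  Q(3)·log₂(Q(3)/P(3)) = (5/12)·log₂((5/12)/(1/4)) = 0.30707

D_KL(Q||P) = -0.30560 + 0.33333 + 0.30707 = 0.33480 ≈ 0.3348 bits

These are NOT equal (difference: 0.0274 bits). KL divergence is asymmetric: D_KL(P||Q) ≠ D_KL(Q||P) in general.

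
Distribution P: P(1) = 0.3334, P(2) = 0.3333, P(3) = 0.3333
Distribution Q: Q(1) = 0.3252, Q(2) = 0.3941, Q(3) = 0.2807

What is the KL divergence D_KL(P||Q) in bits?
0.0140 bits

D_KL(P||Q) = Σ P(x) log₂(P(x)/Q(x))

Computing term by term:
  P(1)·log₂(P(1)/Q(1)) = 0.3334·log₂(0.3334/0.3252) = 0.01198
  P(2)·log₂(P(2)/Q(2)) = 0.3333·log₂(0.3333/0.3941) = -0.08057
  P(3)·log₂(P(3)/Q(3)) = 0.3333·log₂(0.3333/0.2807) = 0.08259

D_KL(P||Q) = 0.01198 - 0.08057 + 0.08259 = 0.01400 ≈ 0.0140 bits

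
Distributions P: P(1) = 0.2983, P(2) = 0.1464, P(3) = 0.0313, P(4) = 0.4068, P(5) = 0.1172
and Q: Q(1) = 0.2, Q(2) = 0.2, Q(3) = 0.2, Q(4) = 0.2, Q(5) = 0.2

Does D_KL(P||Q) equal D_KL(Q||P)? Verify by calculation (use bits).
D_KL(P||Q) = 0.3487 bits, D_KL(Q||P) = 0.4592 bits. No — D_KL(P||Q) ≠ D_KL(Q||P) for this pair.

D_KL(P||Q) = Σ P(x) log₂(P(x)/Q(x))

Computing term by term:
  P(1)·log₂(P(1)/Q(1)) = 0.2983·log₂(0.2983/0.2) = 0.17205
  P(2)·log₂(P(2)/Q(2)) = 0.1464·log₂(0.1464/0.2) = -0.06589
  P(3)·log₂(P(3)/Q(3)) = 0.0313·log₂(0.0313/0.2) = -0.08375
  P(4)·log₂(P(4)/Q(4)) = 0.4068·log₂(0.4068/0.2) = 0.41669
  P(5)·log₂(P(5)/Q(5)) = 0.1172·log₂(0.1172/0.2) = -0.09036

D_KL(P||Q) = 0.17205 - 0.06589 - 0.08375 + 0.41669 - 0.09036 = 0.34874 ≈ 0.3487 bits

D_KL(Q||P) = Σ Q(x) log₂(Q(x)/P(x))

Computing term by term:
  Q(1)·log₂(Q(1)/P(1)) = 0.2·log₂(0.2/0.2983) = -0.11535
  Q(2)·log₂(Q(2)/P(2)) = 0.2·log₂(0.2/0.1464) = 0.09002
  Q(3)·log₂(Q(3)/P(3)) = 0.2·log₂(0.2/0.0313) = 0.53515
  Q(4)·log₂(Q(4)/P(4)) = 0.2·log₂(0.2/0.4068) = -0.20486
  Q(5)·log₂(Q(5)/P(5)) = 0.2·log₂(0.2/0.1172) = 0.15421

D_KL(Q||P) = -0.11535 + 0.09002 + 0.53515 - 0.20486 + 0.15421 = 0.45917 ≈ 0.4592 bits

These are NOT equal (difference: 0.1105 bits). KL divergence is asymmetric: D_KL(P||Q) ≠ D_KL(Q||P) in general.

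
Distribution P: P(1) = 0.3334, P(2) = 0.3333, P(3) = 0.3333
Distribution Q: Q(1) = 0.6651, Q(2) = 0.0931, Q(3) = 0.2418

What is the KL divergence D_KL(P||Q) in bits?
0.4354 bits

D_KL(P||Q) = Σ P(x) log₂(P(x)/Q(x))

Computing term by term:
  P(1)·log₂(P(1)/Q(1)) = 0.3334·log₂(0.3334/0.6651) = -0.33217
  P(2)·log₂(P(2)/Q(2)) = 0.3333·log₂(0.3333/0.0931) = 0.61326
  P(3)·log₂(P(3)/Q(3)) = 0.3333·log₂(0.3333/0.2418) = 0.15432

D_KL(P||Q) = -0.33217 + 0.61326 + 0.15432 = 0.43541 ≈ 0.4354 bits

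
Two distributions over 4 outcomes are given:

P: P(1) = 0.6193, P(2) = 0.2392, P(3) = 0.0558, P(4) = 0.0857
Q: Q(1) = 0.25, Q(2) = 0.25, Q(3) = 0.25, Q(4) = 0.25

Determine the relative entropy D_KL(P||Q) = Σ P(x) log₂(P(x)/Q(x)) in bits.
0.5421 bits

D_KL(P||Q) = Σ P(x) log₂(P(x)/Q(x))

Computing term by term:
  P(1)·log₂(P(1)/Q(1)) = 0.6193·log₂(0.6193/0.25) = 0.81048
  P(2)·log₂(P(2)/Q(2)) = 0.2392·log₂(0.2392/0.25) = -0.01524
  P(3)·log₂(P(3)/Q(3)) = 0.0558·log₂(0.0558/0.25) = -0.12073
  P(4)·log₂(P(4)/Q(4)) = 0.0857·log₂(0.0857/0.25) = -0.13237

D_KL(P||Q) = 0.81048 - 0.01524 - 0.12073 - 0.13237 = 0.54214 ≈ 0.5421 bits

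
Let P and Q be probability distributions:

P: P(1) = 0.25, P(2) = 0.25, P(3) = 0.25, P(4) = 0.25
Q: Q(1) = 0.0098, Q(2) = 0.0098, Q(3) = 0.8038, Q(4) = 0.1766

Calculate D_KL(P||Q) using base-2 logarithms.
2.0406 bits

D_KL(P||Q) = Σ P(x) log₂(P(x)/Q(x))

Computing term by term:
  P(1)·log₂(P(1)/Q(1)) = 0.25·log₂(0.25/0.0098) = 1.16825
  P(2)·log₂(P(2)/Q(2)) = 0.25·log₂(0.25/0.0098) = 1.16825
  P(3)·log₂(P(3)/Q(3)) = 0.25·log₂(0.25/0.8038) = -0.42123
  P(4)·log₂(P(4)/Q(4)) = 0.25·log₂(0.25/0.1766) = 0.12536

D_KL(P||Q) = 1.16825 + 1.16825 - 0.42123 + 0.12536 = 2.04063 ≈ 2.0406 bits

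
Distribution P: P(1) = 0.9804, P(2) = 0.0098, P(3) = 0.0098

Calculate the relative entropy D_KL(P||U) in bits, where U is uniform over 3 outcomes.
1.4262 bits

U(i) = 1/3 for all i

D_KL(P||U) = Σ P(x) log₂(P(x) / (1/3))
           = Σ P(x) log₂(P(x)) + log₂(3)
           = log₂(3) - H(P)

H(P) = -Σ P(x) log₂(P(x)):
  -P(1)·log₂(P(1)) = -(0.9804)·log₂(0.9804) = 0.02800
  -P(2)·log₂(P(2)) = -(0.0098)·log₂(0.0098) = 0.06540
  -P(3)·log₂(P(3)) = -(0.0098)·log₂(0.0098) = 0.06540
H(P) = 0.02800 + 0.06540 + 0.06540 = 0.15880 bits

log₂(3) = 1.58496 bits

D_KL(P||U) = 1.58496 - 0.15880 = 1.42616 ≈ 1.4262 bits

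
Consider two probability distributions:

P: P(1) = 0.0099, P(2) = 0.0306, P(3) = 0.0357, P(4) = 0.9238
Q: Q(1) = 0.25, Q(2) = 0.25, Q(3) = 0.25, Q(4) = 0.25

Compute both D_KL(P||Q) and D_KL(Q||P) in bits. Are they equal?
D_KL(P||Q) = 1.5029 bits, D_KL(Q||P) = 2.1527 bits. No, they are not equal.

D_KL(P||Q) = Σ P(x) log₂(P(x)/Q(x))

Computing term by term:
  P(1)·log₂(P(1)/Q(1)) = 0.0099·log₂(0.0099/0.25) = -0.04612
  P(2)·log₂(P(2)/Q(2)) = 0.0306·log₂(0.0306/0.25) = -0.09273
  P(3)·log₂(P(3)/Q(3)) = 0.0357·log₂(0.0357/0.25) = -0.10024
  P(4)·log₂(P(4)/Q(4)) = 0.9238·log₂(0.9238/0.25) = 1.74197

D_KL(P||Q) = -0.04612 - 0.09273 - 0.10024 + 1.74197 = 1.50288 ≈ 1.5029 bits

D_KL(Q||P) = Σ Q(x) log₂(Q(x)/P(x))

Computing term by term:
  Q(1)·log₂(Q(1)/P(1)) = 0.25·log₂(0.25/0.0099) = 1.16459
  Q(2)·log₂(Q(2)/P(2)) = 0.25·log₂(0.25/0.0306) = 0.75758
  Q(3)·log₂(Q(3)/P(3)) = 0.25·log₂(0.25/0.0357) = 0.70198
  Q(4)·log₂(Q(4)/P(4)) = 0.25·log₂(0.25/0.9238) = -0.47141

D_KL(Q||P) = 1.16459 + 0.75758 + 0.70198 - 0.47141 = 2.15274 ≈ 2.1527 bits

These are NOT equal (difference: 0.6498 bits). KL divergence is asymmetric: D_KL(P||Q) ≠ D_KL(Q||P) in general.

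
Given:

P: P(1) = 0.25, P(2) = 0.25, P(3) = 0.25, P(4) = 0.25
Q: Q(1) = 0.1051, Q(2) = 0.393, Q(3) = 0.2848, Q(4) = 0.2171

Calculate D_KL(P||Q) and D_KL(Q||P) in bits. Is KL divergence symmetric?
D_KL(P||Q) = 0.1533 bits, D_KL(Q||P) = 0.1344 bits. No, KL divergence is not symmetric.

D_KL(P||Q) = Σ P(x) log₂(P(x)/Q(x))

Computing term by term:
  P(1)·log₂(P(1)/Q(1)) = 0.25·log₂(0.25/0.1051) = 0.31254
  P(2)·log₂(P(2)/Q(2)) = 0.25·log₂(0.25/0.393) = -0.16315
  P(3)·log₂(P(3)/Q(3)) = 0.25·log₂(0.25/0.2848) = -0.04701
  P(4)·log₂(P(4)/Q(4)) = 0.25·log₂(0.25/0.2171) = 0.05089

D_KL(P||Q) = 0.31254 - 0.16315 - 0.04701 + 0.05089 = 0.15327 ≈ 0.1533 bits

D_KL(Q||P) = Σ Q(x) log₂(Q(x)/P(x))

Computing term by term:
  Q(1)·log₂(Q(1)/P(1)) = 0.1051·log₂(0.1051/0.25) = -0.13139
  Q(2)·log₂(Q(2)/P(2)) = 0.393·log₂(0.393/0.25) = 0.25647
  Q(3)·log₂(Q(3)/P(3)) = 0.2848·log₂(0.2848/0.25) = 0.05355
  Q(4)·log₂(Q(4)/P(4)) = 0.2171·log₂(0.2171/0.25) = -0.04419

D_KL(Q||P) = -0.13139 + 0.25647 + 0.05355 - 0.04419 = 0.13444 ≈ 0.1344 bits

These are NOT equal (difference: 0.0189 bits). KL divergence is asymmetric: D_KL(P||Q) ≠ D_KL(Q||P) in general.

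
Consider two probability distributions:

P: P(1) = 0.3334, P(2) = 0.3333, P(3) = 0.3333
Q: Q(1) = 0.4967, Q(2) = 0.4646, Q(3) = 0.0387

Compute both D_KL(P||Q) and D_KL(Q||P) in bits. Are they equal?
D_KL(P||Q) = 0.6839 bits, D_KL(Q||P) = 0.3881 bits. No, they are not equal.

D_KL(P||Q) = Σ P(x) log₂(P(x)/Q(x))

Computing term by term:
  P(1)·log₂(P(1)/Q(1)) = 0.3334·log₂(0.3334/0.4967) = -0.19175
  P(2)·log₂(P(2)/Q(2)) = 0.3333·log₂(0.3333/0.4646) = -0.15971
  P(3)·log₂(P(3)/Q(3)) = 0.3333·log₂(0.3333/0.0387) = 1.03537

D_KL(P||Q) = -0.19175 - 0.15971 + 1.03537 = 0.68391 ≈ 0.6839 bits

D_KL(Q||P) = Σ Q(x) log₂(Q(x)/P(x))

Computing term by term:
  Q(1)·log₂(Q(1)/P(1)) = 0.4967·log₂(0.4967/0.3334) = 0.28566
  Q(2)·log₂(Q(2)/P(2)) = 0.4646·log₂(0.4646/0.3333) = 0.22262
  Q(3)·log₂(Q(3)/P(3)) = 0.0387·log₂(0.0387/0.3333) = -0.12022

D_KL(Q||P) = 0.28566 + 0.22262 - 0.12022 = 0.38806 ≈ 0.3881 bits

These are NOT equal (difference: 0.2958 bits). KL divergence is asymmetric: D_KL(P||Q) ≠ D_KL(Q||P) in general.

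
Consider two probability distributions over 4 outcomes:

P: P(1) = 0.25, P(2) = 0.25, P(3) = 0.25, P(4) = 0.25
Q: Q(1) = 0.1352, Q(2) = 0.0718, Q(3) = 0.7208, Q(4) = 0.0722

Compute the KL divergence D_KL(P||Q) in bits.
0.7377 bits

D_KL(P||Q) = Σ P(x) log₂(P(x)/Q(x))

Computing term by term:
  P(1)·log₂(P(1)/Q(1)) = 0.25·log₂(0.25/0.1352) = 0.22171
  P(2)·log₂(P(2)/Q(2)) = 0.25·log₂(0.25/0.0718) = 0.44997
  P(3)·log₂(P(3)/Q(3)) = 0.25·log₂(0.25/0.7208) = -0.38192
  P(4)·log₂(P(4)/Q(4)) = 0.25·log₂(0.25/0.0722) = 0.44796

D_KL(P||Q) = 0.22171 + 0.44997 - 0.38192 + 0.44796 = 0.73772 ≈ 0.7377 bits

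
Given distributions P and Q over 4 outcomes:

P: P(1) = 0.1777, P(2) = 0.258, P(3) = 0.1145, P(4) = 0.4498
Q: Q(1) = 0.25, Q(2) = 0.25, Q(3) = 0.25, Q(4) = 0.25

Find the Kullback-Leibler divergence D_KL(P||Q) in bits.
0.1764 bits

D_KL(P||Q) = Σ P(x) log₂(P(x)/Q(x))

Computing term by term:
  P(1)·log₂(P(1)/Q(1)) = 0.1777·log₂(0.1777/0.25) = -0.08751
  P(2)·log₂(P(2)/Q(2)) = 0.258·log₂(0.258/0.25) = 0.01172
  P(3)·log₂(P(3)/Q(3)) = 0.1145·log₂(0.1145/0.25) = -0.12899
  P(4)·log₂(P(4)/Q(4)) = 0.4498·log₂(0.4498/0.25) = 0.38114

D_KL(P||Q) = -0.08751 + 0.01172 - 0.12899 + 0.38114 = 0.17636 ≈ 0.1764 bits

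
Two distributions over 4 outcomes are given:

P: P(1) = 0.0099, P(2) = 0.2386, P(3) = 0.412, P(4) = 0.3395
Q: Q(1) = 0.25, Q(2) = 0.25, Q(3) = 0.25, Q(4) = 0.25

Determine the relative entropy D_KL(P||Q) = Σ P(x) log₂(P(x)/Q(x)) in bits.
0.3846 bits

D_KL(P||Q) = Σ P(x) log₂(P(x)/Q(x))

Computing term by term:
  P(1)·log₂(P(1)/Q(1)) = 0.0099·log₂(0.0099/0.25) = -0.04612
  P(2)·log₂(P(2)/Q(2)) = 0.2386·log₂(0.2386/0.25) = -0.01607
  P(3)·log₂(P(3)/Q(3)) = 0.412·log₂(0.412/0.25) = 0.29694
  P(4)·log₂(P(4)/Q(4)) = 0.3395·log₂(0.3395/0.25) = 0.14988

D_KL(P||Q) = -0.04612 - 0.01607 + 0.29694 + 0.14988 = 0.38463 ≈ 0.3846 bits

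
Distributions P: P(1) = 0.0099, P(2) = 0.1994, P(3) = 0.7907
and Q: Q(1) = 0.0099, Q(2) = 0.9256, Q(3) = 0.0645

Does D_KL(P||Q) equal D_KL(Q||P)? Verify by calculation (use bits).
D_KL(P||Q) = 2.4174 bits, D_KL(Q||P) = 1.8167 bits. No — D_KL(P||Q) ≠ D_KL(Q||P) for this pair.

D_KL(P||Q) = Σ P(x) log₂(P(x)/Q(x))

Computing term by term:
  P(1)·log₂(P(1)/Q(1)) = 0.0099·log₂(0.0099/0.0099) = 0.00000
  P(2)·log₂(P(2)/Q(2)) = 0.1994·log₂(0.1994/0.9256) = -0.44162
  P(3)·log₂(P(3)/Q(3)) = 0.7907·log₂(0.7907/0.0645) = 2.85898

D_KL(P||Q) = 0.00000 - 0.44162 + 2.85898 = 2.41736 ≈ 2.4174 bits

D_KL(Q||P) = Σ Q(x) log₂(Q(x)/P(x))

Computing term by term:
  Q(1)·log₂(Q(1)/P(1)) = 0.0099·log₂(0.0099/0.0099) = 0.00000
  Q(2)·log₂(Q(2)/P(2)) = 0.9256·log₂(0.9256/0.1994) = 2.04995
  Q(3)·log₂(Q(3)/P(3)) = 0.0645·log₂(0.0645/0.7907) = -0.23322

D_KL(Q||P) = 0.00000 + 2.04995 - 0.23322 = 1.81673 ≈ 1.8167 bits

These are NOT equal (difference: 0.6007 bits). KL divergence is asymmetric: D_KL(P||Q) ≠ D_KL(Q||P) in general.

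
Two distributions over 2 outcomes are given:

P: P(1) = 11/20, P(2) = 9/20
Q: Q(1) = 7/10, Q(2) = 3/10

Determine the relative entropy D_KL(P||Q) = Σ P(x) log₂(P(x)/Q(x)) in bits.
0.0719 bits

D_KL(P||Q) = Σ P(x) log₂(P(x)/Q(x))

Computing term by term:
  P(1)·log₂(P(1)/Q(1)) = (11/20)·log₂((11/20)/(7/10)) = -0.19136
  P(2)·log₂(P(2)/Q(2)) = (9/20)·log₂((9/20)/(3/10)) = 0.26323

D_KL(P||Q) = -0.19136 + 0.26323 = 0.07187 ≈ 0.0719 bits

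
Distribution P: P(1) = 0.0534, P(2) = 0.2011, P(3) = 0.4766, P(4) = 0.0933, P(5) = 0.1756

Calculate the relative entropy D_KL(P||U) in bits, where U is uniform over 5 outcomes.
0.3613 bits

U(i) = 1/5 for all i

D_KL(P||U) = Σ P(x) log₂(P(x) / (1/5))
           = Σ P(x) log₂(P(x)) + log₂(5)
           = log₂(5) - H(P)

H(P) = -Σ P(x) log₂(P(x)):
  -P(1)·log₂(P(1)) = -(0.0534)·log₂(0.0534) = 0.22572
  -P(2)·log₂(P(2)) = -(0.2011)·log₂(0.2011) = 0.46535
  -P(3)·log₂(P(3)) = -(0.4766)·log₂(0.4766) = 0.50956
  -P(4)·log₂(P(4)) = -(0.0933)·log₂(0.0933) = 0.31927
  -P(5)·log₂(P(5)) = -(0.1756)·log₂(0.1756) = 0.44069
H(P) = 0.22572 + 0.46535 + 0.50956 + 0.31927 + 0.44069 = 1.96059 bits

log₂(5) = 2.32193 bits

D_KL(P||U) = 2.32193 - 1.96059 = 0.36134 ≈ 0.3613 bits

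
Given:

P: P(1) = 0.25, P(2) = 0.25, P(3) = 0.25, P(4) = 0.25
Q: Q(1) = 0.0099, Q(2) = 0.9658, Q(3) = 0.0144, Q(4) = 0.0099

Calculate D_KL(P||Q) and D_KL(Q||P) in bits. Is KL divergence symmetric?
D_KL(P||Q) = 2.8712 bits, D_KL(Q||P) = 1.7316 bits. No, KL divergence is not symmetric.

D_KL(P||Q) = Σ P(x) log₂(P(x)/Q(x))

Computing term by term:
  P(1)·log₂(P(1)/Q(1)) = 0.25·log₂(0.25/0.0099) = 1.16459
  P(2)·log₂(P(2)/Q(2)) = 0.25·log₂(0.25/0.9658) = -0.48745
  P(3)·log₂(P(3)/Q(3)) = 0.25·log₂(0.25/0.0144) = 1.02945
  P(4)·log₂(P(4)/Q(4)) = 0.25·log₂(0.25/0.0099) = 1.16459

D_KL(P||Q) = 1.16459 - 0.48745 + 1.02945 + 1.16459 = 2.87118 ≈ 2.8712 bits

D_KL(Q||P) = Σ Q(x) log₂(Q(x)/P(x))

Computing term by term:
  Q(1)·log₂(Q(1)/P(1)) = 0.0099·log₂(0.0099/0.25) = -0.04612
  Q(2)·log₂(Q(2)/P(2)) = 0.9658·log₂(0.9658/0.25) = 1.88311
  Q(3)·log₂(Q(3)/P(3)) = 0.0144·log₂(0.0144/0.25) = -0.05930
  Q(4)·log₂(Q(4)/P(4)) = 0.0099·log₂(0.0099/0.25) = -0.04612

D_KL(Q||P) = -0.04612 + 1.88311 - 0.05930 - 0.04612 = 1.73157 ≈ 1.7316 bits

These are NOT equal (difference: 1.1396 bits). KL divergence is asymmetric: D_KL(P||Q) ≠ D_KL(Q||P) in general.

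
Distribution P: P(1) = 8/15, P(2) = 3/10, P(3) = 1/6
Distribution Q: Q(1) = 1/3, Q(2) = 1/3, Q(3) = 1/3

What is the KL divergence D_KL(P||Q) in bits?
0.1494 bits

D_KL(P||Q) = Σ P(x) log₂(P(x)/Q(x))

Computing term by term:
  P(1)·log₂(P(1)/Q(1)) = (8/15)·log₂((8/15)/(1/3)) = 0.36164
  P(2)·log₂(P(2)/Q(2)) = (3/10)·log₂((3/10)/(1/3)) = -0.04560
  P(3)·log₂(P(3)/Q(3)) = (1/6)·log₂((1/6)/(1/3)) = -0.16667

D_KL(P||Q) = 0.36164 - 0.04560 - 0.16667 = 0.14937 ≈ 0.1494 bits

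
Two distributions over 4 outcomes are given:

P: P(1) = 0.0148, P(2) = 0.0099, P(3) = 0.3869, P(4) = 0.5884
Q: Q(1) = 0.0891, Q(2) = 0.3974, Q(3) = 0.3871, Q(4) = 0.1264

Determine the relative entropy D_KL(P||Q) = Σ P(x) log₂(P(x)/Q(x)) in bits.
1.2142 bits

D_KL(P||Q) = Σ P(x) log₂(P(x)/Q(x))

Computing term by term:
  P(1)·log₂(P(1)/Q(1)) = 0.0148·log₂(0.0148/0.0891) = -0.03833
  P(2)·log₂(P(2)/Q(2)) = 0.0099·log₂(0.0099/0.3974) = -0.05274
  P(3)·log₂(P(3)/Q(3)) = 0.3869·log₂(0.3869/0.3871) = -0.00029
  P(4)·log₂(P(4)/Q(4)) = 0.5884·log₂(0.5884/0.1264) = 1.30554

D_KL(P||Q) = -0.03833 - 0.05274 - 0.00029 + 1.30554 = 1.21418 ≈ 1.2142 bits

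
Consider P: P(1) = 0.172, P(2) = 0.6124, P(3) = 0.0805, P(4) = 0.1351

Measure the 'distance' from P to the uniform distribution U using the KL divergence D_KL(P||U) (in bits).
0.4472 bits

U(i) = 1/4 for all i

D_KL(P||U) = Σ P(x) log₂(P(x) / (1/4))
           = Σ P(x) log₂(P(x)) + log₂(4)
           = log₂(4) - H(P)

H(P) = -Σ P(x) log₂(P(x)):
  -P(1)·log₂(P(1)) = -(0.172)·log₂(0.172) = 0.43680
  -P(2)·log₂(P(2)) = -(0.6124)·log₂(0.6124) = 0.43324
  -P(3)·log₂(P(3)) = -(0.0805)·log₂(0.0805) = 0.29261
  -P(4)·log₂(P(4)) = -(0.1351)·log₂(0.1351) = 0.39016
H(P) = 0.43680 + 0.43324 + 0.29261 + 0.39016 = 1.55281 bits

log₂(4) = 2.00000 bits

D_KL(P||U) = 2.00000 - 1.55281 = 0.44719 ≈ 0.4472 bits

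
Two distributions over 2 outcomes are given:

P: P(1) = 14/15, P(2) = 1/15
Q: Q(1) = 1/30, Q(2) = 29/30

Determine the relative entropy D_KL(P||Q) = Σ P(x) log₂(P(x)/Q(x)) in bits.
4.2297 bits

D_KL(P||Q) = Σ P(x) log₂(P(x)/Q(x))

Computing term by term:
  P(1)·log₂(P(1)/Q(1)) = (14/15)·log₂((14/15)/(1/30)) = 4.48686
  P(2)·log₂(P(2)/Q(2)) = (1/15)·log₂((1/15)/(29/30)) = -0.25720

D_KL(P||Q) = 4.48686 - 0.25720 = 4.22966 ≈ 4.2297 bits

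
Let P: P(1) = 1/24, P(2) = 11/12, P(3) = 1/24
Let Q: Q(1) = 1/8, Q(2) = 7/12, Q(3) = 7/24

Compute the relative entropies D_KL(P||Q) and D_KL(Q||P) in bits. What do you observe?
D_KL(P||Q) = 0.4147 bits, D_KL(Q||P) = 0.6366 bits. The two directions give different values (D_KL(Q||P) exceeds D_KL(P||Q) by 0.2219 bits): KL divergence is asymmetric.

D_KL(P||Q) = Σ P(x) log₂(P(x)/Q(x))

Computing term by term:
  P(1)·log₂(P(1)/Q(1)) = (1/24)·log₂((1/24)/(1/8)) = -0.06604
  P(2)·log₂(P(2)/Q(2)) = (11/12)·log₂((11/12)/(7/12)) = 0.59774
  P(3)·log₂(P(3)/Q(3)) = (1/24)·log₂((1/24)/(7/24)) = -0.11697

D_KL(P||Q) = -0.06604 + 0.59774 - 0.11697 = 0.41473 ≈ 0.4147 bits

D_KL(Q||P) = Σ Q(x) log₂(Q(x)/P(x))

Computing term by term:
  Q(1)·log₂(Q(1)/P(1)) = (1/8)·log₂((1/8)/(1/24)) = 0.19812
  Q(2)·log₂(Q(2)/P(2)) = (7/12)·log₂((7/12)/(11/12)) = -0.38038
  Q(3)·log₂(Q(3)/P(3)) = (7/24)·log₂((7/24)/(1/24)) = 0.81881

D_KL(Q||P) = 0.19812 - 0.38038 + 0.81881 = 0.63655 ≈ 0.6366 bits

These are NOT equal (difference: 0.2219 bits). KL divergence is asymmetric: D_KL(P||Q) ≠ D_KL(Q||P) in general.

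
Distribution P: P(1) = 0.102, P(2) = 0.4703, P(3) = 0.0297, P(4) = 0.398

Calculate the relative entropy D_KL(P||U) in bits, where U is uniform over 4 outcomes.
0.4725 bits

U(i) = 1/4 for all i

D_KL(P||U) = Σ P(x) log₂(P(x) / (1/4))
           = Σ P(x) log₂(P(x)) + log₂(4)
           = log₂(4) - H(P)

H(P) = -Σ P(x) log₂(P(x)):
  -P(1)·log₂(P(1)) = -(0.102)·log₂(0.102) = 0.33592
  -P(2)·log₂(P(2)) = -(0.4703)·log₂(0.4703) = 0.51185
  -P(3)·log₂(P(3)) = -(0.0297)·log₂(0.0297) = 0.15068
  -P(4)·log₂(P(4)) = -(0.398)·log₂(0.398) = 0.52901
H(P) = 0.33592 + 0.51185 + 0.15068 + 0.52901 = 1.52746 bits

log₂(4) = 2.00000 bits

D_KL(P||U) = 2.00000 - 1.52746 = 0.47254 ≈ 0.4725 bits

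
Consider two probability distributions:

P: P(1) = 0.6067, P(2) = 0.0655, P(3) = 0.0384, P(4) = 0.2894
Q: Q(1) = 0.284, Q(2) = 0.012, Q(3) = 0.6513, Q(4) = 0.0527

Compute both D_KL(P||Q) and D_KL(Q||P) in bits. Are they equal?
D_KL(P||Q) = 1.3790 bits, D_KL(Q||P) = 2.1901 bits. No, they are not equal.

D_KL(P||Q) = Σ P(x) log₂(P(x)/Q(x))

Computing term by term:
  P(1)·log₂(P(1)/Q(1)) = 0.6067·log₂(0.6067/0.284) = 0.66439
  P(2)·log₂(P(2)/Q(2)) = 0.0655·log₂(0.0655/0.012) = 0.16037
  P(3)·log₂(P(3)/Q(3)) = 0.0384·log₂(0.0384/0.6513) = -0.15683
  P(4)·log₂(P(4)/Q(4)) = 0.2894·log₂(0.2894/0.0527) = 0.71111

D_KL(P||Q) = 0.66439 + 0.16037 - 0.15683 + 0.71111 = 1.37904 ≈ 1.3790 bits

D_KL(Q||P) = Σ Q(x) log₂(Q(x)/P(x))

Computing term by term:
  Q(1)·log₂(Q(1)/P(1)) = 0.284·log₂(0.284/0.6067) = -0.31101
  Q(2)·log₂(Q(2)/P(2)) = 0.012·log₂(0.012/0.0655) = -0.02938
  Q(3)·log₂(Q(3)/P(3)) = 0.6513·log₂(0.6513/0.0384) = 2.66000
  Q(4)·log₂(Q(4)/P(4)) = 0.0527·log₂(0.0527/0.2894) = -0.12949

D_KL(Q||P) = -0.31101 - 0.02938 + 2.66000 - 0.12949 = 2.19012 ≈ 2.1901 bits

These are NOT equal (difference: 0.8111 bits). KL divergence is asymmetric: D_KL(P||Q) ≠ D_KL(Q||P) in general.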